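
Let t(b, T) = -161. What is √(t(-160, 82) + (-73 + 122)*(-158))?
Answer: I*√7903 ≈ 88.899*I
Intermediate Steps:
√(t(-160, 82) + (-73 + 122)*(-158)) = √(-161 + (-73 + 122)*(-158)) = √(-161 + 49*(-158)) = √(-161 - 7742) = √(-7903) = I*√7903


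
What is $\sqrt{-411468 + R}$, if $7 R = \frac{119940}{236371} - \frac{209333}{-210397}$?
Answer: $\frac{i \sqrt{49865409547783280300044673401}}{348122245009} \approx 641.46 i$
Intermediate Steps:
$R = \frac{74715266723}{348122245009}$ ($R = \frac{\frac{119940}{236371} - \frac{209333}{-210397}}{7} = \frac{119940 \cdot \frac{1}{236371} - - \frac{209333}{210397}}{7} = \frac{\frac{119940}{236371} + \frac{209333}{210397}}{7} = \frac{1}{7} \cdot \frac{74715266723}{49731749287} = \frac{74715266723}{348122245009} \approx 0.21462$)
$\sqrt{-411468 + R} = \sqrt{-411468 + \frac{74715266723}{348122245009}} = \sqrt{- \frac{143241089194096489}{348122245009}} = \frac{i \sqrt{49865409547783280300044673401}}{348122245009}$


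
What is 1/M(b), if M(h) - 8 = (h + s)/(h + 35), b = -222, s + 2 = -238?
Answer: 17/178 ≈ 0.095506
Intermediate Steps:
s = -240 (s = -2 - 238 = -240)
M(h) = 8 + (-240 + h)/(35 + h) (M(h) = 8 + (h - 240)/(h + 35) = 8 + (-240 + h)/(35 + h))
1/M(b) = 1/((40 + 9*(-222))/(35 - 222)) = 1/((40 - 1998)/(-187)) = 1/(-1/187*(-1958)) = 1/(178/17) = 17/178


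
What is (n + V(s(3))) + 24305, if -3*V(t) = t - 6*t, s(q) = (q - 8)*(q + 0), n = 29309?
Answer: 53589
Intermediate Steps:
s(q) = q*(-8 + q) (s(q) = (-8 + q)*q = q*(-8 + q))
V(t) = 5*t/3 (V(t) = -(t - 6*t)/3 = -(-5)*t/3 = 5*t/3)
(n + V(s(3))) + 24305 = (29309 + 5*(3*(-8 + 3))/3) + 24305 = (29309 + 5*(3*(-5))/3) + 24305 = (29309 + (5/3)*(-15)) + 24305 = (29309 - 25) + 24305 = 29284 + 24305 = 53589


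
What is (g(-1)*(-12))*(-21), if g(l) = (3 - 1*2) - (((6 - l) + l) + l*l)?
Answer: -1512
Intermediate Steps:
g(l) = -5 - l² (g(l) = (3 - 2) - (6 + l²) = 1 + (-6 - l²) = -5 - l²)
(g(-1)*(-12))*(-21) = ((-5 - 1*(-1)²)*(-12))*(-21) = ((-5 - 1*1)*(-12))*(-21) = ((-5 - 1)*(-12))*(-21) = -6*(-12)*(-21) = 72*(-21) = -1512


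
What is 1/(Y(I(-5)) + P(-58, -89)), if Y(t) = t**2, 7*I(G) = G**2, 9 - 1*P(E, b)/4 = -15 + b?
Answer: 49/22773 ≈ 0.0021517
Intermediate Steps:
P(E, b) = 96 - 4*b (P(E, b) = 36 - 4*(-15 + b) = 36 + (60 - 4*b) = 96 - 4*b)
I(G) = G**2/7
1/(Y(I(-5)) + P(-58, -89)) = 1/(((1/7)*(-5)**2)**2 + (96 - 4*(-89))) = 1/(((1/7)*25)**2 + (96 + 356)) = 1/((25/7)**2 + 452) = 1/(625/49 + 452) = 1/(22773/49) = 49/22773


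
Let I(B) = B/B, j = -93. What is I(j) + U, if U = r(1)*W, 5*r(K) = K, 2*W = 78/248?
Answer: 1279/1240 ≈ 1.0315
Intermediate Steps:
I(B) = 1
W = 39/248 (W = (78/248)/2 = (78*(1/248))/2 = (½)*(39/124) = 39/248 ≈ 0.15726)
r(K) = K/5
U = 39/1240 (U = ((⅕)*1)*(39/248) = (⅕)*(39/248) = 39/1240 ≈ 0.031452)
I(j) + U = 1 + 39/1240 = 1279/1240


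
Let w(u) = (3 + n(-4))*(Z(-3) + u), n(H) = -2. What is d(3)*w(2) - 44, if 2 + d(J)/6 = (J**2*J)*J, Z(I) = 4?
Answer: 2800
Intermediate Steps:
d(J) = -12 + 6*J**4 (d(J) = -12 + 6*((J**2*J)*J) = -12 + 6*(J**3*J) = -12 + 6*J**4)
w(u) = 4 + u (w(u) = (3 - 2)*(4 + u) = 1*(4 + u) = 4 + u)
d(3)*w(2) - 44 = (-12 + 6*3**4)*(4 + 2) - 44 = (-12 + 6*81)*6 - 44 = (-12 + 486)*6 - 44 = 474*6 - 44 = 2844 - 44 = 2800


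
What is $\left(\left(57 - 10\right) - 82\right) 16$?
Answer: $-560$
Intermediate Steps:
$\left(\left(57 - 10\right) - 82\right) 16 = \left(47 - 82\right) 16 = \left(-35\right) 16 = -560$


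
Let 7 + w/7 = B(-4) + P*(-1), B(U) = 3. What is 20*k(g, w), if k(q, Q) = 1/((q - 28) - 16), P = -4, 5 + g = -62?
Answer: -20/111 ≈ -0.18018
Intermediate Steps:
g = -67 (g = -5 - 62 = -67)
w = 0 (w = -49 + 7*(3 - 4*(-1)) = -49 + 7*(3 + 4) = -49 + 7*7 = -49 + 49 = 0)
k(q, Q) = 1/(-44 + q) (k(q, Q) = 1/((-28 + q) - 16) = 1/(-44 + q))
20*k(g, w) = 20/(-44 - 67) = 20/(-111) = 20*(-1/111) = -20/111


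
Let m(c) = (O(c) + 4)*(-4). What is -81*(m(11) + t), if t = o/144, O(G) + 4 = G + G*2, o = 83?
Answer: 170325/16 ≈ 10645.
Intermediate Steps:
O(G) = -4 + 3*G (O(G) = -4 + (G + G*2) = -4 + (G + 2*G) = -4 + 3*G)
m(c) = -12*c (m(c) = ((-4 + 3*c) + 4)*(-4) = (3*c)*(-4) = -12*c)
t = 83/144 ≈ 0.57639
-81*(m(11) + t) = -81*(-12*11 + 83/144) = -81*(-132 + 83/144) = -81*(-18925/144) = 170325/16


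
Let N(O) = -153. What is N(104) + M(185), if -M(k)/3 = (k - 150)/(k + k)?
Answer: -11343/74 ≈ -153.28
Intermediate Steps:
M(k) = -3*(-150 + k)/(2*k) (M(k) = -3*(k - 150)/(k + k) = -3*(-150 + k)/(2*k))
N(104) + M(185) = -153 + (-3/2 + 225/185) = -153 + (-3/2 + 225*(1/185)) = -153 + (-3/2 + 45/37) = -153 - 21/74 = -11343/74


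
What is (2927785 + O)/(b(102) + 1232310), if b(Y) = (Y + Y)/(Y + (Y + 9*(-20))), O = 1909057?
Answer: 9673684/2464637 ≈ 3.9250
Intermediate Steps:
b(Y) = 2*Y/(-180 + 2*Y) (b(Y) = (2*Y)/(Y + (Y - 180)) = (2*Y)/(Y + (-180 + Y)) = (2*Y)/(-180 + 2*Y) = 2*Y/(-180 + 2*Y))
(2927785 + O)/(b(102) + 1232310) = (2927785 + 1909057)/(102/(-90 + 102) + 1232310) = 4836842/(102/12 + 1232310) = 4836842/(102*(1/12) + 1232310) = 4836842/(17/2 + 1232310) = 4836842/(2464637/2) = 4836842*(2/2464637) = 9673684/2464637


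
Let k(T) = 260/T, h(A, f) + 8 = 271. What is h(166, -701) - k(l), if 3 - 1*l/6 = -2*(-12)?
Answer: 16699/63 ≈ 265.06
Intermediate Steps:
h(A, f) = 263 (h(A, f) = -8 + 271 = 263)
l = -126 (l = 18 - (-12)*(-12) = 18 - 6*24 = 18 - 144 = -126)
h(166, -701) - k(l) = 263 - 260/(-126) = 263 - 260*(-1)/126 = 263 - 1*(-130/63) = 263 + 130/63 = 16699/63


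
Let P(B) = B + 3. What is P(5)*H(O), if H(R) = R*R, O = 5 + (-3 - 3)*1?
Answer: 8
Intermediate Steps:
P(B) = 3 + B
O = -1 (O = 5 - 6*1 = 5 - 6 = -1)
H(R) = R**2
P(5)*H(O) = (3 + 5)*(-1)**2 = 8*1 = 8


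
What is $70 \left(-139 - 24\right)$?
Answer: $-11410$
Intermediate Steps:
$70 \left(-139 - 24\right) = 70 \left(-163\right) = -11410$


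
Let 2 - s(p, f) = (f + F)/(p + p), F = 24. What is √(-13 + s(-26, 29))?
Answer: I*√6747/26 ≈ 3.1592*I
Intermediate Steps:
s(p, f) = 2 - (24 + f)/(2*p) (s(p, f) = 2 - (f + 24)/(p + p) = 2 - (24 + f)/(2*p))
√(-13 + s(-26, 29)) = √(-13 + (½)*(-24 - 1*29 + 4*(-26))/(-26)) = √(-13 + (½)*(-1/26)*(-24 - 29 - 104)) = √(-13 + (½)*(-1/26)*(-157)) = √(-13 + 157/52) = √(-519/52) = I*√6747/26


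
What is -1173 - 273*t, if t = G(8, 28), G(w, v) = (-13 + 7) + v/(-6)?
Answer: 1739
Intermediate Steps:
G(w, v) = -6 - v/6 (G(w, v) = -6 + v*(-⅙) = -6 - v/6)
t = -32/3 (t = -6 - ⅙*28 = -6 - 14/3 = -32/3 ≈ -10.667)
-1173 - 273*t = -1173 - 273*(-32/3) = -1173 + 2912 = 1739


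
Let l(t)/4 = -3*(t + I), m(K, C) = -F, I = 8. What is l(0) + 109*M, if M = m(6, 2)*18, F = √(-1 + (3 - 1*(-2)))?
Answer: -4020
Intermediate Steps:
F = 2 (F = √(-1 + (3 + 2)) = √(-1 + 5) = √4 = 2)
m(K, C) = -2 (m(K, C) = -1*2 = -2)
l(t) = -96 - 12*t (l(t) = 4*(-3*(t + 8)) = 4*(-3*(8 + t)) = 4*(-24 - 3*t) = -96 - 12*t)
M = -36 (M = -2*18 = -36)
l(0) + 109*M = (-96 - 12*0) + 109*(-36) = (-96 + 0) - 3924 = -96 - 3924 = -4020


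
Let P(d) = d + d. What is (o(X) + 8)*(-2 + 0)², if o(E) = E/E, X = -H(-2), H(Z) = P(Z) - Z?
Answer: 36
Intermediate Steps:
P(d) = 2*d
H(Z) = Z (H(Z) = 2*Z - Z = Z)
X = 2 (X = -1*(-2) = 2)
o(E) = 1
(o(X) + 8)*(-2 + 0)² = (1 + 8)*(-2 + 0)² = 9*(-2)² = 9*4 = 36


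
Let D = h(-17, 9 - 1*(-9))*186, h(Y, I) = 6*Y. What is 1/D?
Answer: -1/18972 ≈ -5.2709e-5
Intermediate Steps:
D = -18972 (D = (6*(-17))*186 = -102*186 = -18972)
1/D = 1/(-18972) = -1/18972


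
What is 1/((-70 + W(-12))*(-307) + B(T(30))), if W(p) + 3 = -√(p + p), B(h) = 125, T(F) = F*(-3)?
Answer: 939/21255553 - 307*I*√6/255066636 ≈ 4.4177e-5 - 2.9482e-6*I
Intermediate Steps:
T(F) = -3*F
W(p) = -3 - √2*√p (W(p) = -3 - √(p + p) = -3 - √(2*p) = -3 - √2*√p)
1/((-70 + W(-12))*(-307) + B(T(30))) = 1/((-70 + (-3 - √2*√(-12)))*(-307) + 125) = 1/((-70 + (-3 - √2*2*I*√3))*(-307) + 125) = 1/((-70 + (-3 - 2*I*√6))*(-307) + 125) = 1/((-73 - 2*I*√6)*(-307) + 125) = 1/((22411 + 614*I*√6) + 125) = 1/(22536 + 614*I*√6)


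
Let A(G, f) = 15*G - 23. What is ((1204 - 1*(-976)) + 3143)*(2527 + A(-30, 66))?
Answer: 10933442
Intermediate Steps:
A(G, f) = -23 + 15*G
((1204 - 1*(-976)) + 3143)*(2527 + A(-30, 66)) = ((1204 - 1*(-976)) + 3143)*(2527 + (-23 + 15*(-30))) = ((1204 + 976) + 3143)*(2527 + (-23 - 450)) = (2180 + 3143)*(2527 - 473) = 5323*2054 = 10933442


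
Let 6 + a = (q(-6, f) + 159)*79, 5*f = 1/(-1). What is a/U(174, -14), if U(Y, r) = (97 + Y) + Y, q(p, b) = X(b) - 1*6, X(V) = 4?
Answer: 12397/445 ≈ 27.858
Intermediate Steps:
f = -1/5 (f = (1/5)/(-1) = (1/5)*(-1) = -1/5 ≈ -0.20000)
q(p, b) = -2 (q(p, b) = 4 - 1*6 = 4 - 6 = -2)
a = 12397 (a = -6 + (-2 + 159)*79 = -6 + 157*79 = -6 + 12403 = 12397)
U(Y, r) = 97 + 2*Y
a/U(174, -14) = 12397/(97 + 2*174) = 12397/(97 + 348) = 12397/445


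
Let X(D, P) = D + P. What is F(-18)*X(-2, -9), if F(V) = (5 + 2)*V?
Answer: 1386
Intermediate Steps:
F(V) = 7*V
F(-18)*X(-2, -9) = (7*(-18))*(-2 - 9) = -126*(-11) = 1386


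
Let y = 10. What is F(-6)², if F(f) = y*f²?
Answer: 129600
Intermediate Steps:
F(f) = 10*f²
F(-6)² = (10*(-6)²)² = (10*36)² = 360² = 129600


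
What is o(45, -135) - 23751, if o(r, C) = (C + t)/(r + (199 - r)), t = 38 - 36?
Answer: -4726582/199 ≈ -23752.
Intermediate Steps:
t = 2
o(r, C) = 2/199 + C/199 (o(r, C) = (C + 2)/(r + (199 - r)) = (2 + C)/199 = (2 + C)*(1/199) = 2/199 + C/199)
o(45, -135) - 23751 = (2/199 + (1/199)*(-135)) - 23751 = (2/199 - 135/199) - 23751 = -133/199 - 23751 = -4726582/199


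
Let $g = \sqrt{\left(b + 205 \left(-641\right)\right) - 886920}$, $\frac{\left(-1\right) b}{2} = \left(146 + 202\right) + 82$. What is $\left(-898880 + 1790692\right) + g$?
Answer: $891812 + i \sqrt{1019185} \approx 8.9181 \cdot 10^{5} + 1009.5 i$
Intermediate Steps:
$b = -860$ ($b = - 2 \left(\left(146 + 202\right) + 82\right) = - 2 \left(348 + 82\right) = \left(-2\right) 430 = -860$)
$g = i \sqrt{1019185}$ ($g = \sqrt{\left(-860 + 205 \left(-641\right)\right) - 886920} = \sqrt{\left(-860 - 131405\right) - 886920} = \sqrt{-132265 - 886920} = \sqrt{-1019185} = i \sqrt{1019185} \approx 1009.5 i$)
$\left(-898880 + 1790692\right) + g = \left(-898880 + 1790692\right) + i \sqrt{1019185} = 891812 + i \sqrt{1019185}$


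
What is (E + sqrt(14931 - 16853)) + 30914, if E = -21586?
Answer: 9328 + 31*I*sqrt(2) ≈ 9328.0 + 43.841*I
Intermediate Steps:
(E + sqrt(14931 - 16853)) + 30914 = (-21586 + sqrt(14931 - 16853)) + 30914 = (-21586 + sqrt(-1922)) + 30914 = (-21586 + 31*I*sqrt(2)) + 30914 = 9328 + 31*I*sqrt(2)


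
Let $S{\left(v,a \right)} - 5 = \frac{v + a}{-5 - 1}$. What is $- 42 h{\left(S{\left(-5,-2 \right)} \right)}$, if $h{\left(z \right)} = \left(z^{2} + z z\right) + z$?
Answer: $- \frac{10360}{3} \approx -3453.3$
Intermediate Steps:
$S{\left(v,a \right)} = 5 - \frac{a}{6} - \frac{v}{6}$ ($S{\left(v,a \right)} = 5 + \frac{v + a}{-5 - 1} = 5 + \frac{a + v}{-6} = 5 + \left(a + v\right) \left(- \frac{1}{6}\right) = 5 - \left(\frac{a}{6} + \frac{v}{6}\right) = 5 - \frac{a}{6} - \frac{v}{6}$)
$h{\left(z \right)} = z + 2 z^{2}$ ($h{\left(z \right)} = \left(z^{2} + z^{2}\right) + z = 2 z^{2} + z = z + 2 z^{2}$)
$- 42 h{\left(S{\left(-5,-2 \right)} \right)} = - 42 \left(5 - - \frac{1}{3} - - \frac{5}{6}\right) \left(1 + 2 \left(5 - - \frac{1}{3} - - \frac{5}{6}\right)\right) = - 42 \left(5 + \frac{1}{3} + \frac{5}{6}\right) \left(1 + 2 \left(5 + \frac{1}{3} + \frac{5}{6}\right)\right) = - 42 \frac{37 \left(1 + 2 \cdot \frac{37}{6}\right)}{6} = - 42 \frac{37 \left(1 + \frac{37}{3}\right)}{6} = - 42 \cdot \frac{37}{6} \cdot \frac{40}{3} = \left(-42\right) \frac{740}{9} = - \frac{10360}{3}$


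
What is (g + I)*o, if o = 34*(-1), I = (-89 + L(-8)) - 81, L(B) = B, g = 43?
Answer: 4590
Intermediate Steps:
I = -178 (I = (-89 - 8) - 81 = -97 - 81 = -178)
o = -34
(g + I)*o = (43 - 178)*(-34) = -135*(-34) = 4590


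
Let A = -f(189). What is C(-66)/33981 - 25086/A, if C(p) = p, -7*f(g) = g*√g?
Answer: -22/11327 - 8362*√21/567 ≈ -67.585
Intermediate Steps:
f(g) = -g^(3/2)/7 (f(g) = -g*√g/7 = -g^(3/2)/7)
A = 81*√21 (A = -(-1)*189^(3/2)/7 = -(-1)*567*√21/7 = -(-81)*√21 = 81*√21 ≈ 371.19)
C(-66)/33981 - 25086/A = -66/33981 - 25086*√21/1701 = -66*1/33981 - 8362*√21/567 = -22/11327 - 8362*√21/567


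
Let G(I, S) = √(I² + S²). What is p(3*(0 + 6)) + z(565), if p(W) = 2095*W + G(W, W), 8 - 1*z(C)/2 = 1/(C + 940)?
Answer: 56777628/1505 + 18*√2 ≈ 37751.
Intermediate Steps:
z(C) = 16 - 2/(940 + C) (z(C) = 16 - 2/(C + 940) = 16 - 2/(940 + C))
p(W) = 2095*W + √2*√(W²) (p(W) = 2095*W + √(W² + W²) = 2095*W + √(2*W²) = 2095*W + √2*√(W²))
p(3*(0 + 6)) + z(565) = (2095*(3*(0 + 6)) + √2*√((3*(0 + 6))²)) + 2*(7519 + 8*565)/(940 + 565) = (2095*(3*6) + √2*√((3*6)²)) + 2*(7519 + 4520)/1505 = (2095*18 + √2*√(18²)) + 2*(1/1505)*12039 = (37710 + √2*√324) + 24078/1505 = (37710 + √2*18) + 24078/1505 = (37710 + 18*√2) + 24078/1505 = 56777628/1505 + 18*√2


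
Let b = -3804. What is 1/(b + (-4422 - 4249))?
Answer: -1/12475 ≈ -8.0160e-5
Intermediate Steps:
1/(b + (-4422 - 4249)) = 1/(-3804 + (-4422 - 4249)) = 1/(-3804 - 8671) = 1/(-12475) = -1/12475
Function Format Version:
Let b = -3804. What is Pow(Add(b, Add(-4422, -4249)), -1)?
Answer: Rational(-1, 12475) ≈ -8.0160e-5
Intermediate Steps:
Pow(Add(b, Add(-4422, -4249)), -1) = Pow(Add(-3804, Add(-4422, -4249)), -1) = Pow(Add(-3804, -8671), -1) = Pow(-12475, -1) = Rational(-1, 12475)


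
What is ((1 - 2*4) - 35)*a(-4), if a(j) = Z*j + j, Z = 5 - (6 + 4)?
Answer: -672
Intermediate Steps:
Z = -5 (Z = 5 - 1*10 = 5 - 10 = -5)
a(j) = -4*j (a(j) = -5*j + j = -4*j)
((1 - 2*4) - 35)*a(-4) = ((1 - 2*4) - 35)*(-4*(-4)) = ((1 - 8) - 35)*16 = (-7 - 35)*16 = -42*16 = -672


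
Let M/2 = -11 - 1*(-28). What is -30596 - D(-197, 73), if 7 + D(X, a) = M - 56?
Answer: -30567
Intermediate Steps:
M = 34 (M = 2*(-11 - 1*(-28)) = 2*(-11 + 28) = 2*17 = 34)
D(X, a) = -29 (D(X, a) = -7 + (34 - 56) = -7 - 22 = -29)
-30596 - D(-197, 73) = -30596 - 1*(-29) = -30596 + 29 = -30567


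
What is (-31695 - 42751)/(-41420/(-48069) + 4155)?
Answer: -32830686/1832735 ≈ -17.913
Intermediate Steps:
(-31695 - 42751)/(-41420/(-48069) + 4155) = -74446/(-41420*(-1/48069) + 4155) = -74446/(380/441 + 4155) = -74446/1832735/441 = -74446*441/1832735 = -32830686/1832735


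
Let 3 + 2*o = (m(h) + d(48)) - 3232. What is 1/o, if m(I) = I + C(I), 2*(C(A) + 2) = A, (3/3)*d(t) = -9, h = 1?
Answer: -4/6489 ≈ -0.00061643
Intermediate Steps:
d(t) = -9
C(A) = -2 + A/2
m(I) = -2 + 3*I/2 (m(I) = I + (-2 + I/2) = -2 + 3*I/2)
o = -6489/4 (o = -3/2 + (((-2 + (3/2)*1) - 9) - 3232)/2 = -3/2 + (((-2 + 3/2) - 9) - 3232)/2 = -3/2 + ((-1/2 - 9) - 3232)/2 = -3/2 + (-19/2 - 3232)/2 = -3/2 + (1/2)*(-6483/2) = -3/2 - 6483/4 = -6489/4 ≈ -1622.3)
1/o = 1/(-6489/4) = -4/6489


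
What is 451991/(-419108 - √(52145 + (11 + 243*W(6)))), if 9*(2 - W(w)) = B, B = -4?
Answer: -94716522014/87825731457 + 2259955*√2110/175651462914 ≈ -1.0779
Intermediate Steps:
W(w) = 22/9 (W(w) = 2 - ⅑*(-4) = 2 + 4/9 = 22/9)
451991/(-419108 - √(52145 + (11 + 243*W(6)))) = 451991/(-419108 - √(52145 + (11 + 243*(22/9)))) = 451991/(-419108 - √(52145 + (11 + 594))) = 451991/(-419108 - √(52145 + 605)) = 451991/(-419108 - √52750) = 451991/(-419108 - 5*√2110)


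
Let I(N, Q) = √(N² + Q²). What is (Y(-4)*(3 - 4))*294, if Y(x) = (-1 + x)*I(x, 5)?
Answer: 1470*√41 ≈ 9412.6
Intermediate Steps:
Y(x) = √(25 + x²)*(-1 + x) (Y(x) = (-1 + x)*√(x² + 5²) = (-1 + x)*√(x² + 25) = (-1 + x)*√(25 + x²) = √(25 + x²)*(-1 + x))
(Y(-4)*(3 - 4))*294 = ((√(25 + (-4)²)*(-1 - 4))*(3 - 4))*294 = ((√(25 + 16)*(-5))*(-1))*294 = ((√41*(-5))*(-1))*294 = (-5*√41*(-1))*294 = (5*√41)*294 = 1470*√41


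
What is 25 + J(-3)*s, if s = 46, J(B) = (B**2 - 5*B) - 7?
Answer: 807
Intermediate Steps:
J(B) = -7 + B**2 - 5*B
25 + J(-3)*s = 25 + (-7 + (-3)**2 - 5*(-3))*46 = 25 + (-7 + 9 + 15)*46 = 25 + 17*46 = 25 + 782 = 807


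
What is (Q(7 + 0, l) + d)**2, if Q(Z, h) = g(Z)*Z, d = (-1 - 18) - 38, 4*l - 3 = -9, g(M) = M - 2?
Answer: 484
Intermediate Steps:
g(M) = -2 + M
l = -3/2 (l = 3/4 + (1/4)*(-9) = 3/4 - 9/4 = -3/2 ≈ -1.5000)
d = -57 (d = -19 - 38 = -57)
Q(Z, h) = Z*(-2 + Z) (Q(Z, h) = (-2 + Z)*Z = Z*(-2 + Z))
(Q(7 + 0, l) + d)**2 = ((7 + 0)*(-2 + (7 + 0)) - 57)**2 = (7*(-2 + 7) - 57)**2 = (7*5 - 57)**2 = (35 - 57)**2 = (-22)**2 = 484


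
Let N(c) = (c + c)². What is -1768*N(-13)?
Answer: -1195168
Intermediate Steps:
N(c) = 4*c² (N(c) = (2*c)² = 4*c²)
-1768*N(-13) = -7072*(-13)² = -7072*169 = -1768*676 = -1195168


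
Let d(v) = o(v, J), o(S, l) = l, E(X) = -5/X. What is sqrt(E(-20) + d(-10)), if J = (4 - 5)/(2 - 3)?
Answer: sqrt(5)/2 ≈ 1.1180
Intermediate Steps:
J = 1 (J = -1/(-1) = -1*(-1) = 1)
d(v) = 1
sqrt(E(-20) + d(-10)) = sqrt(-5/(-20) + 1) = sqrt(-5*(-1/20) + 1) = sqrt(1/4 + 1) = sqrt(5/4) = sqrt(5)/2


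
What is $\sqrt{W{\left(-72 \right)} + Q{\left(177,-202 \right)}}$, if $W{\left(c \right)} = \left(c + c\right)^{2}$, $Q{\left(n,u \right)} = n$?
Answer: $\sqrt{20913} \approx 144.61$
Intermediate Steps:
$W{\left(c \right)} = 4 c^{2}$ ($W{\left(c \right)} = \left(2 c\right)^{2} = 4 c^{2}$)
$\sqrt{W{\left(-72 \right)} + Q{\left(177,-202 \right)}} = \sqrt{4 \left(-72\right)^{2} + 177} = \sqrt{4 \cdot 5184 + 177} = \sqrt{20736 + 177} = \sqrt{20913}$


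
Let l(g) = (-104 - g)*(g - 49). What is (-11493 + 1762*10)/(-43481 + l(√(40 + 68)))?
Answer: -26205179/164598261 + 673970*√3/493794783 ≈ -0.15684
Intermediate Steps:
l(g) = (-104 - g)*(-49 + g)
(-11493 + 1762*10)/(-43481 + l(√(40 + 68))) = (-11493 + 1762*10)/(-43481 + (5096 - (√(40 + 68))² - 55*√(40 + 68))) = (-11493 + 17620)/(-43481 + (5096 - (√108)² - 330*√3)) = 6127/(-43481 + (5096 - (6*√3)² - 330*√3)) = 6127/(-43481 + (5096 - 1*108 - 330*√3)) = 6127/(-43481 + (5096 - 108 - 330*√3)) = 6127/(-43481 + (4988 - 330*√3)) = 6127/(-38493 - 330*√3)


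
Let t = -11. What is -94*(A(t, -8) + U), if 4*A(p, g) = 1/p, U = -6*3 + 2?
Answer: 33135/22 ≈ 1506.1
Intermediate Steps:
U = -16 (U = -18 + 2 = -16)
A(p, g) = 1/(4*p)
-94*(A(t, -8) + U) = -94*((¼)/(-11) - 16) = -94*((¼)*(-1/11) - 16) = -94*(-1/44 - 16) = -94*(-705/44) = 33135/22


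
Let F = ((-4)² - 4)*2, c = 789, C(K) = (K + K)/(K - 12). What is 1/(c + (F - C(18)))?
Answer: 1/807 ≈ 0.0012392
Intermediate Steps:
C(K) = 2*K/(-12 + K) (C(K) = (2*K)/(-12 + K) = 2*K/(-12 + K))
F = 24 (F = (16 - 4)*2 = 12*2 = 24)
1/(c + (F - C(18))) = 1/(789 + (24 - 2*18/(-12 + 18))) = 1/(789 + (24 - 2*18/6)) = 1/(789 + (24 - 1*6)) = 1/(789 + (24 - 6)) = 1/(789 + 18) = 1/807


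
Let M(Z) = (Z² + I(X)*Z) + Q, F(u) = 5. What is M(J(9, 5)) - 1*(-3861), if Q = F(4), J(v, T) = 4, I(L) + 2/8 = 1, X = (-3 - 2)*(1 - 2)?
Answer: 3885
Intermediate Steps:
X = 5 (X = -5*(-1) = 5)
I(L) = ¾ (I(L) = -¼ + 1 = ¾)
Q = 5
M(Z) = 5 + Z² + 3*Z/4 (M(Z) = (Z² + 3*Z/4) + 5 = 5 + Z² + 3*Z/4)
M(J(9, 5)) - 1*(-3861) = (5 + 4² + (¾)*4) - 1*(-3861) = (5 + 16 + 3) + 3861 = 24 + 3861 = 3885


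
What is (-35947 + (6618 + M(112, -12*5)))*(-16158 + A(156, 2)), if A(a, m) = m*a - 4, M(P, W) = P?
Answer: 463089450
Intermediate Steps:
A(a, m) = -4 + a*m (A(a, m) = a*m - 4 = -4 + a*m)
(-35947 + (6618 + M(112, -12*5)))*(-16158 + A(156, 2)) = (-35947 + (6618 + 112))*(-16158 + (-4 + 156*2)) = (-35947 + 6730)*(-16158 + (-4 + 312)) = -29217*(-16158 + 308) = -29217*(-15850) = 463089450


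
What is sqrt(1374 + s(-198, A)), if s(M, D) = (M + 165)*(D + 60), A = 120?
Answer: I*sqrt(4566) ≈ 67.572*I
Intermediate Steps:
s(M, D) = (60 + D)*(165 + M) (s(M, D) = (165 + M)*(60 + D) = (60 + D)*(165 + M))
sqrt(1374 + s(-198, A)) = sqrt(1374 + (9900 + 60*(-198) + 165*120 + 120*(-198))) = sqrt(1374 + (9900 - 11880 + 19800 - 23760)) = sqrt(1374 - 5940) = sqrt(-4566) = I*sqrt(4566)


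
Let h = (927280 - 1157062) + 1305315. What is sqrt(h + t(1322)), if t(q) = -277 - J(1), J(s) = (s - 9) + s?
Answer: sqrt(1075263) ≈ 1036.9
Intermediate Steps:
J(s) = -9 + 2*s (J(s) = (-9 + s) + s = -9 + 2*s)
h = 1075533 (h = -229782 + 1305315 = 1075533)
t(q) = -270 (t(q) = -277 - (-9 + 2*1) = -277 - (-9 + 2) = -277 - 1*(-7) = -277 + 7 = -270)
sqrt(h + t(1322)) = sqrt(1075533 - 270) = sqrt(1075263)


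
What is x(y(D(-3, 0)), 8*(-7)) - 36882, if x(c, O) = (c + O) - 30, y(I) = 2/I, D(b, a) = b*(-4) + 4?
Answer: -295743/8 ≈ -36968.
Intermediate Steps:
D(b, a) = 4 - 4*b (D(b, a) = -4*b + 4 = 4 - 4*b)
x(c, O) = -30 + O + c (x(c, O) = (O + c) - 30 = -30 + O + c)
x(y(D(-3, 0)), 8*(-7)) - 36882 = (-30 + 8*(-7) + 2/(4 - 4*(-3))) - 36882 = (-30 - 56 + 2/(4 + 12)) - 36882 = (-30 - 56 + 2/16) - 36882 = (-30 - 56 + 2*(1/16)) - 36882 = (-30 - 56 + ⅛) - 36882 = -687/8 - 36882 = -295743/8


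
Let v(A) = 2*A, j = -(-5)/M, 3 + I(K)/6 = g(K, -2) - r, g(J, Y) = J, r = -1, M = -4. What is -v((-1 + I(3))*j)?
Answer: 25/2 ≈ 12.500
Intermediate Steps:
I(K) = -12 + 6*K (I(K) = -18 + 6*(K - 1*(-1)) = -18 + 6*(K + 1) = -18 + 6*(1 + K) = -18 + (6 + 6*K) = -12 + 6*K)
j = -5/4 (j = -(-5)/(-4) = -(-5)*(-1)/4 = -5*1/4 = -5/4 ≈ -1.2500)
-v((-1 + I(3))*j) = -2*(-1 + (-12 + 6*3))*(-5/4) = -2*(-1 + (-12 + 18))*(-5/4) = -2*(-1 + 6)*(-5/4) = -2*5*(-5/4) = -2*(-25)/4 = -1*(-25/2) = 25/2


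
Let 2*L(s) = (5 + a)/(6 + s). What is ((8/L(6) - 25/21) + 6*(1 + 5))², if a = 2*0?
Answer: 59089969/11025 ≈ 5359.6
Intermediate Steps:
a = 0
L(s) = 5/(2*(6 + s)) (L(s) = ((5 + 0)/(6 + s))/2 = (5/(6 + s))/2 = 5/(2*(6 + s)))
((8/L(6) - 25/21) + 6*(1 + 5))² = ((8/((5/(2*(6 + 6)))) - 25/21) + 6*(1 + 5))² = ((8/(((5/2)/12)) - 25*1/21) + 6*6)² = ((8/(((5/2)*(1/12))) - 25/21) + 36)² = ((8/(5/24) - 25/21) + 36)² = ((8*(24/5) - 25/21) + 36)² = ((192/5 - 25/21) + 36)² = (3907/105 + 36)² = (7687/105)² = 59089969/11025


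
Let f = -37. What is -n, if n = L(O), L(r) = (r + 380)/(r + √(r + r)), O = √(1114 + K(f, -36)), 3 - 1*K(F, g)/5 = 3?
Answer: (-380 - √1114)/(√1114 + 2^(¾)*557^(¼)) ≈ -9.9496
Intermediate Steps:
K(F, g) = 0 (K(F, g) = 15 - 5*3 = 15 - 15 = 0)
O = √1114 (O = √(1114 + 0) = √1114 ≈ 33.377)
L(r) = (380 + r)/(r + √2*√r) (L(r) = (380 + r)/(r + √(2*r)) = (380 + r)/(r + √2*√r))
n = (380 + √1114)/(√1114 + 2^(¾)*557^(¼)) (n = (380 + √1114)/(√1114 + √2*√(√1114)) = (380 + √1114)/(√1114 + √2*1114^(¼)) = (380 + √1114)/(√1114 + 2^(¾)*557^(¼)) ≈ 9.9496)
-n = -(380 + √1114)/(√1114 + 2^(¾)*557^(¼))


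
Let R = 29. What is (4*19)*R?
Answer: 2204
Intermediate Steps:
(4*19)*R = (4*19)*29 = 76*29 = 2204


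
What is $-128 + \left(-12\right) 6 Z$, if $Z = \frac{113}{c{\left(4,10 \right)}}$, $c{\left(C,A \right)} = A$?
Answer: $- \frac{4708}{5} \approx -941.6$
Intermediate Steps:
$Z = \frac{113}{10} \approx 11.3$
$-128 + \left(-12\right) 6 Z = -128 + \left(-12\right) 6 \cdot \frac{113}{10} = -128 - \frac{4068}{5} = - \frac{4708}{5}$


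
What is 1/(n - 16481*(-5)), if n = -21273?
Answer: 1/61132 ≈ 1.6358e-5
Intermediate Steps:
1/(n - 16481*(-5)) = 1/(-21273 - 16481*(-5)) = 1/(-21273 + 82405) = 1/61132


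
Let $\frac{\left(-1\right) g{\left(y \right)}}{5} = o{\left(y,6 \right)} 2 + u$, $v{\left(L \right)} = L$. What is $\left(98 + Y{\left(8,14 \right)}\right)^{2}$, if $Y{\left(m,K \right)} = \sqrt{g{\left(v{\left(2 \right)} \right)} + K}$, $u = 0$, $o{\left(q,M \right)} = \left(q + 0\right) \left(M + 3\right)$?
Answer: $\left(98 + i \sqrt{166}\right)^{2} \approx 9438.0 + 2525.3 i$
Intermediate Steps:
$o{\left(q,M \right)} = q \left(3 + M\right)$
$g{\left(y \right)} = - 90 y$ ($g{\left(y \right)} = - 5 \left(y \left(3 + 6\right) 2 + 0\right) = - 5 \left(y 9 \cdot 2 + 0\right) = - 5 \left(9 y 2 + 0\right) = - 5 \left(18 y + 0\right) = - 5 \cdot 18 y = - 90 y$)
$Y{\left(m,K \right)} = \sqrt{-180 + K}$ ($Y{\left(m,K \right)} = \sqrt{\left(-90\right) 2 + K} = \sqrt{-180 + K}$)
$\left(98 + Y{\left(8,14 \right)}\right)^{2} = \left(98 + \sqrt{-180 + 14}\right)^{2} = \left(98 + \sqrt{-166}\right)^{2} = \left(98 + i \sqrt{166}\right)^{2}$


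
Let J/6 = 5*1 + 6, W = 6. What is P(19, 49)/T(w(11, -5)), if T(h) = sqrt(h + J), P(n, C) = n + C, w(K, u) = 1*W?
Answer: 17*sqrt(2)/3 ≈ 8.0139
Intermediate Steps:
w(K, u) = 6 (w(K, u) = 1*6 = 6)
J = 66 (J = 6*(5*1 + 6) = 6*(5 + 6) = 6*11 = 66)
P(n, C) = C + n
T(h) = sqrt(66 + h) (T(h) = sqrt(h + 66) = sqrt(66 + h))
P(19, 49)/T(w(11, -5)) = (49 + 19)/(sqrt(66 + 6)) = 68/(sqrt(72)) = 68/((6*sqrt(2))) = 68*(sqrt(2)/12) = 17*sqrt(2)/3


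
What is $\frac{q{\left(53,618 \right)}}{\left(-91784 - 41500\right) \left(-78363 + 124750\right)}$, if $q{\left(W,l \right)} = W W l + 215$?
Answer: $- \frac{1736177}{6182644908} \approx -0.00028081$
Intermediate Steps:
$q{\left(W,l \right)} = 215 + l W^{2}$ ($q{\left(W,l \right)} = W^{2} l + 215 = l W^{2} + 215 = 215 + l W^{2}$)
$\frac{q{\left(53,618 \right)}}{\left(-91784 - 41500\right) \left(-78363 + 124750\right)} = \frac{215 + 618 \cdot 53^{2}}{\left(-91784 - 41500\right) \left(-78363 + 124750\right)} = \frac{215 + 618 \cdot 2809}{\left(-133284\right) 46387} = \frac{215 + 1735962}{-6182644908} = 1736177 \left(- \frac{1}{6182644908}\right) = - \frac{1736177}{6182644908}$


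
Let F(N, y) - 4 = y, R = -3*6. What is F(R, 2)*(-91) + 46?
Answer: -500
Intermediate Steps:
R = -18
F(N, y) = 4 + y
F(R, 2)*(-91) + 46 = (4 + 2)*(-91) + 46 = 6*(-91) + 46 = -546 + 46 = -500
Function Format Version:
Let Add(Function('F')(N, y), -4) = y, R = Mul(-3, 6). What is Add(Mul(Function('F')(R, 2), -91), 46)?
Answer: -500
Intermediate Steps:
R = -18
Function('F')(N, y) = Add(4, y)
Add(Mul(Function('F')(R, 2), -91), 46) = Add(Mul(Add(4, 2), -91), 46) = Add(Mul(6, -91), 46) = Add(-546, 46) = -500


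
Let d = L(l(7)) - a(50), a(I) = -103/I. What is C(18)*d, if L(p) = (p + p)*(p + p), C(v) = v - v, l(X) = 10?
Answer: 0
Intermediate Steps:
C(v) = 0
L(p) = 4*p² (L(p) = (2*p)*(2*p) = 4*p²)
d = 20103/50 (d = 4*10² - (-103)/50 = 4*100 - (-103)/50 = 400 - 1*(-103/50) = 400 + 103/50 = 20103/50 ≈ 402.06)
C(18)*d = 0*(20103/50) = 0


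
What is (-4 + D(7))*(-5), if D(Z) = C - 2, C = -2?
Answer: 40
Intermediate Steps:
D(Z) = -4 (D(Z) = -2 - 2 = -4)
(-4 + D(7))*(-5) = (-4 - 4)*(-5) = -8*(-5) = 40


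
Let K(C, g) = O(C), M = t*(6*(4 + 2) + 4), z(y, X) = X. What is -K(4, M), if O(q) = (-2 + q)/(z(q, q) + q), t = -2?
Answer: -1/4 ≈ -0.25000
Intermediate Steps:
O(q) = (-2 + q)/(2*q) (O(q) = (-2 + q)/(q + q) = (-2 + q)/((2*q)) = (-2 + q)*(1/(2*q)) = (-2 + q)/(2*q))
M = -80 (M = -2*(6*(4 + 2) + 4) = -2*(6*6 + 4) = -2*(36 + 4) = -2*40 = -80)
K(C, g) = (-2 + C)/(2*C)
-K(4, M) = -(-2 + 4)/(2*4) = -2/(2*4) = -1*1/4 = -1/4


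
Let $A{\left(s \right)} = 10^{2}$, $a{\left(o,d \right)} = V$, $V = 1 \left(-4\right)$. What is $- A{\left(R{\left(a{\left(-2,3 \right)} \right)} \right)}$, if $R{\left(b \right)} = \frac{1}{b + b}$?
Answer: $-100$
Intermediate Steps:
$V = -4$
$a{\left(o,d \right)} = -4$
$R{\left(b \right)} = \frac{1}{2 b}$
$A{\left(s \right)} = 100$
$- A{\left(R{\left(a{\left(-2,3 \right)} \right)} \right)} = \left(-1\right) 100 = -100$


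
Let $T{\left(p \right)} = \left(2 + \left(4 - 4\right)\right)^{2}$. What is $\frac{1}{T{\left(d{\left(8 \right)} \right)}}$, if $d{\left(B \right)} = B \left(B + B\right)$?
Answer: $\frac{1}{4} \approx 0.25$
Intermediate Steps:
$d{\left(B \right)} = 2 B^{2}$ ($d{\left(B \right)} = B 2 B = 2 B^{2}$)
$T{\left(p \right)} = 4$ ($T{\left(p \right)} = \left(2 + \left(4 - 4\right)\right)^{2} = \left(2 + 0\right)^{2} = 2^{2} = 4$)
$\frac{1}{T{\left(d{\left(8 \right)} \right)}} = \frac{1}{4}$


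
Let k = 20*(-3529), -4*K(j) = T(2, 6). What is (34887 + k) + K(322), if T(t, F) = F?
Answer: -71389/2 ≈ -35695.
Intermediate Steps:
K(j) = -3/2 (K(j) = -¼*6 = -3/2)
k = -70580
(34887 + k) + K(322) = (34887 - 70580) - 3/2 = -35693 - 3/2 = -71389/2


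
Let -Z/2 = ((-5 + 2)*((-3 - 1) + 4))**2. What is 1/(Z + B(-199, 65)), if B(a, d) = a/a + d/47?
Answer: 47/112 ≈ 0.41964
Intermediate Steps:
B(a, d) = 1 + d/47 (B(a, d) = 1 + d*(1/47) = 1 + d/47)
Z = 0 (Z = -2*(-5 + 2)**2*((-3 - 1) + 4)**2 = -2*9*(-4 + 4)**2 = -2*(-3*0)**2 = -2*0**2 = -2*0 = 0)
1/(Z + B(-199, 65)) = 1/(0 + (1 + (1/47)*65)) = 1/(0 + (1 + 65/47)) = 1/(0 + 112/47) = 1/(112/47) = 47/112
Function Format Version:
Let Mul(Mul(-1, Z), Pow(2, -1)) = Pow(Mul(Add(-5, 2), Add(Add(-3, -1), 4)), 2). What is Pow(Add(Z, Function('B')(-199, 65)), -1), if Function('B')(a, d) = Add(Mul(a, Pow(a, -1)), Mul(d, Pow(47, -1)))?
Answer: Rational(47, 112) ≈ 0.41964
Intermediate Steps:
Function('B')(a, d) = Add(1, Mul(Rational(1, 47), d)) (Function('B')(a, d) = Add(1, Mul(d, Rational(1, 47))) = Add(1, Mul(Rational(1, 47), d)))
Z = 0 (Z = Mul(-2, Pow(Mul(Add(-5, 2), Add(Add(-3, -1), 4)), 2)) = Mul(-2, Pow(Mul(-3, Add(-4, 4)), 2)) = Mul(-2, Pow(Mul(-3, 0), 2)) = Mul(-2, Pow(0, 2)) = Mul(-2, 0) = 0)
Pow(Add(Z, Function('B')(-199, 65)), -1) = Pow(Add(0, Add(1, Mul(Rational(1, 47), 65))), -1) = Pow(Add(0, Add(1, Rational(65, 47))), -1) = Pow(Add(0, Rational(112, 47)), -1) = Pow(Rational(112, 47), -1) = Rational(47, 112)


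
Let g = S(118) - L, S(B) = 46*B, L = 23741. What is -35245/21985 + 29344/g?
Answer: -258113905/80522261 ≈ -3.2055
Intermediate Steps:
g = -18313 (g = 46*118 - 1*23741 = 5428 - 23741 = -18313)
-35245/21985 + 29344/g = -35245/21985 + 29344/(-18313) = -35245*1/21985 + 29344*(-1/18313) = -7049/4397 - 29344/18313 = -258113905/80522261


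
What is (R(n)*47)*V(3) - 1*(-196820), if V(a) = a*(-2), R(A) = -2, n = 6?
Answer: 197384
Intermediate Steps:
V(a) = -2*a
(R(n)*47)*V(3) - 1*(-196820) = (-2*47)*(-2*3) - 1*(-196820) = -94*(-6) + 196820 = 564 + 196820 = 197384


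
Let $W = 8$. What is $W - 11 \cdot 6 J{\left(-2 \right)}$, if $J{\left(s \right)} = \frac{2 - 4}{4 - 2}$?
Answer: $74$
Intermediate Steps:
$J{\left(s \right)} = -1$ ($J{\left(s \right)} = - \frac{2}{2} = \left(-2\right) \frac{1}{2} = -1$)
$W - 11 \cdot 6 J{\left(-2 \right)} = 8 - 11 \cdot 6 \left(-1\right) = 8 - -66 = 8 + 66 = 74$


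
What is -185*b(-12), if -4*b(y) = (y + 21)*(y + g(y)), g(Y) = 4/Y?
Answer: -20535/4 ≈ -5133.8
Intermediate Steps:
b(y) = -(21 + y)*(y + 4/y)/4 (b(y) = -(y + 21)*(y + 4/y)/4 = -(21 + y)*(y + 4/y)/4)
-185*b(-12) = -185*(-84 - 12*(-4 - 1*(-12)² - 21*(-12)))/(4*(-12)) = -185*(-1)*(-84 - 12*(-4 - 1*144 + 252))/(4*12) = -185*(-1)*(-84 - 12*(-4 - 144 + 252))/(4*12) = -185*(-1)*(-84 - 12*104)/(4*12) = -185*(-1)*(-84 - 1248)/(4*12) = -185*(-1)*(-1332)/(4*12) = -185*111/4 = -20535/4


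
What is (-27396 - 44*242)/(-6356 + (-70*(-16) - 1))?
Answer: 38044/5237 ≈ 7.2645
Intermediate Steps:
(-27396 - 44*242)/(-6356 + (-70*(-16) - 1)) = (-27396 - 10648)/(-6356 + (1120 - 1)) = -38044/(-6356 + 1119) = -38044/(-5237) = -38044*(-1/5237) = 38044/5237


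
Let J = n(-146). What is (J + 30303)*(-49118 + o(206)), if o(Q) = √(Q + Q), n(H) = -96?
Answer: -1483707426 + 60414*√103 ≈ -1.4831e+9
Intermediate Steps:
o(Q) = √2*√Q (o(Q) = √(2*Q) = √2*√Q)
J = -96
(J + 30303)*(-49118 + o(206)) = (-96 + 30303)*(-49118 + √2*√206) = 30207*(-49118 + 2*√103) = -1483707426 + 60414*√103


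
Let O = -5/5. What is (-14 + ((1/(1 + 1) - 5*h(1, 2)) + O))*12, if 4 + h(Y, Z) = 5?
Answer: -234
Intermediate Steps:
h(Y, Z) = 1 (h(Y, Z) = -4 + 5 = 1)
O = -1 (O = -5*1/5 = -1)
(-14 + ((1/(1 + 1) - 5*h(1, 2)) + O))*12 = (-14 + ((1/(1 + 1) - 5*1) - 1))*12 = (-14 + ((1/2 - 5) - 1))*12 = (-14 + (-9/2 - 1))*12 = (-14 - 11/2)*12 = -39/2*12 = -234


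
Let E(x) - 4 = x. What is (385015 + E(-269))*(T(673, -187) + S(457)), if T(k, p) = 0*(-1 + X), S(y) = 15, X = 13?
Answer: 5771250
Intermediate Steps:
T(k, p) = 0 (T(k, p) = 0*(-1 + 13) = 0*12 = 0)
E(x) = 4 + x
(385015 + E(-269))*(T(673, -187) + S(457)) = (385015 + (4 - 269))*(0 + 15) = (385015 - 265)*15 = 384750*15 = 5771250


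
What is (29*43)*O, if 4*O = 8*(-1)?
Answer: -2494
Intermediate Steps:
O = -2 (O = (8*(-1))/4 = (¼)*(-8) = -2)
(29*43)*O = (29*43)*(-2) = 1247*(-2) = -2494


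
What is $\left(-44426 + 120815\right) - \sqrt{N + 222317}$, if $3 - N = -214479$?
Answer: $76389 - \sqrt{436799} \approx 75728.0$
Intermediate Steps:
$N = 214482$ ($N = 3 - -214479 = 3 + 214479 = 214482$)
$\left(-44426 + 120815\right) - \sqrt{N + 222317} = \left(-44426 + 120815\right) - \sqrt{214482 + 222317} = 76389 - \sqrt{436799}$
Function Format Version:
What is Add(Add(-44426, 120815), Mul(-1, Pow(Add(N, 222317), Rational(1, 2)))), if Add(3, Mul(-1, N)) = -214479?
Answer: Add(76389, Mul(-1, Pow(436799, Rational(1, 2)))) ≈ 75728.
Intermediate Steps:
N = 214482 (N = Add(3, Mul(-1, -214479)) = Add(3, 214479) = 214482)
Add(Add(-44426, 120815), Mul(-1, Pow(Add(N, 222317), Rational(1, 2)))) = Add(Add(-44426, 120815), Mul(-1, Pow(Add(214482, 222317), Rational(1, 2)))) = Add(76389, Mul(-1, Pow(436799, Rational(1, 2))))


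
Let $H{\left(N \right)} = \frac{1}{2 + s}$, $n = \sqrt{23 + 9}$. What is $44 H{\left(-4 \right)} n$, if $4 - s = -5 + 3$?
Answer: $22 \sqrt{2} \approx 31.113$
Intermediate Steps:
$n = 4 \sqrt{2}$ ($n = \sqrt{32} = 4 \sqrt{2} \approx 5.6569$)
$s = 6$ ($s = 4 - \left(-5 + 3\right) = 4 - -2 = 4 + 2 = 6$)
$H{\left(N \right)} = \frac{1}{8}$ ($H{\left(N \right)} = \frac{1}{2 + 6} = \frac{1}{8}$)
$44 H{\left(-4 \right)} n = 44 \cdot \frac{1}{8} \cdot 4 \sqrt{2} = \frac{11 \cdot 4 \sqrt{2}}{2} = 22 \sqrt{2}$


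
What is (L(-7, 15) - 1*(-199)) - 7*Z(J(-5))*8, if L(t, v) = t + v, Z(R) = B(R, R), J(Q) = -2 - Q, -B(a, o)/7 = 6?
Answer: 2559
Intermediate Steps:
B(a, o) = -42 (B(a, o) = -7*6 = -42)
Z(R) = -42
(L(-7, 15) - 1*(-199)) - 7*Z(J(-5))*8 = ((-7 + 15) - 1*(-199)) - 7*(-42)*8 = (8 + 199) - (-294)*8 = 207 - 1*(-2352) = 207 + 2352 = 2559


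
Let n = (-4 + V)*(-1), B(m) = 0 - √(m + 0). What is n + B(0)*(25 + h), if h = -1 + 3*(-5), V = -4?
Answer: 8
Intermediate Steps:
B(m) = -√m (B(m) = 0 - √m = -√m)
h = -16 (h = -1 - 15 = -16)
n = 8 (n = (-4 - 4)*(-1) = -8*(-1) = 8)
n + B(0)*(25 + h) = 8 + (-√0)*(25 - 16) = 8 - 1*0*9 = 8 + 0*9 = 8 + 0 = 8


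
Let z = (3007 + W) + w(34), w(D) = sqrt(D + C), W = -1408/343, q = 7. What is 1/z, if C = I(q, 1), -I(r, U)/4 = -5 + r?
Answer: 353287599/1060882521175 - 117649*sqrt(26)/1060882521175 ≈ 0.00033245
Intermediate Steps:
I(r, U) = 20 - 4*r (I(r, U) = -4*(-5 + r) = 20 - 4*r)
W = -1408/343 (W = -1408*1/343 = -1408/343 ≈ -4.1050)
C = -8 (C = 20 - 4*7 = 20 - 28 = -8)
w(D) = sqrt(-8 + D) (w(D) = sqrt(D - 8) = sqrt(-8 + D))
z = 1029993/343 + sqrt(26) (z = (3007 - 1408/343) + sqrt(-8 + 34) = 1029993/343 + sqrt(26) ≈ 3008.0)
1/z = 1/(1029993/343 + sqrt(26))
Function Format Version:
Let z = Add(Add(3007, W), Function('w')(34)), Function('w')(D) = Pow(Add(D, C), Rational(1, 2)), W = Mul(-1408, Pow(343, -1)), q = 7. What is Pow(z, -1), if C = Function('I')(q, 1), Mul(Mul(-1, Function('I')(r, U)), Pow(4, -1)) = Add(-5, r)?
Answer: Add(Rational(353287599, 1060882521175), Mul(Rational(-117649, 1060882521175), Pow(26, Rational(1, 2)))) ≈ 0.00033245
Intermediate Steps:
Function('I')(r, U) = Add(20, Mul(-4, r)) (Function('I')(r, U) = Mul(-4, Add(-5, r)) = Add(20, Mul(-4, r)))
W = Rational(-1408, 343) (W = Mul(-1408, Rational(1, 343)) = Rational(-1408, 343) ≈ -4.1050)
C = -8 (C = Add(20, Mul(-4, 7)) = Add(20, -28) = -8)
Function('w')(D) = Pow(Add(-8, D), Rational(1, 2)) (Function('w')(D) = Pow(Add(D, -8), Rational(1, 2)) = Pow(Add(-8, D), Rational(1, 2)))
z = Add(Rational(1029993, 343), Pow(26, Rational(1, 2))) (z = Add(Add(3007, Rational(-1408, 343)), Pow(Add(-8, 34), Rational(1, 2))) = Add(Rational(1029993, 343), Pow(26, Rational(1, 2))) ≈ 3008.0)
Pow(z, -1) = Pow(Add(Rational(1029993, 343), Pow(26, Rational(1, 2))), -1)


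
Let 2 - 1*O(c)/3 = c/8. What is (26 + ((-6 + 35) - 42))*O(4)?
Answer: 117/2 ≈ 58.500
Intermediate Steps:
O(c) = 6 - 3*c/8
(26 + ((-6 + 35) - 42))*O(4) = (26 + ((-6 + 35) - 42))*(6 - 3/8*4) = (26 + (29 - 42))*(6 - 3/2) = (26 - 13)*(9/2) = 13*(9/2) = 117/2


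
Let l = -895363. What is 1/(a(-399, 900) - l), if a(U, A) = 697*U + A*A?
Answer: 1/1427260 ≈ 7.0064e-7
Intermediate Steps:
a(U, A) = A**2 + 697*U (a(U, A) = 697*U + A**2 = A**2 + 697*U)
1/(a(-399, 900) - l) = 1/((900**2 + 697*(-399)) - 1*(-895363)) = 1/((810000 - 278103) + 895363) = 1/(531897 + 895363) = 1/1427260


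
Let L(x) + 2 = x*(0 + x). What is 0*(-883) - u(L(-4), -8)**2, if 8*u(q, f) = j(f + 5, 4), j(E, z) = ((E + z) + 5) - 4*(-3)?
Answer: -81/16 ≈ -5.0625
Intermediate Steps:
L(x) = -2 + x**2 (L(x) = -2 + x*(0 + x) = -2 + x*x = -2 + x**2)
j(E, z) = 17 + E + z (j(E, z) = (5 + E + z) + 12 = 17 + E + z)
u(q, f) = 13/4 + f/8 (u(q, f) = (17 + (f + 5) + 4)/8 = (17 + (5 + f) + 4)/8 = (26 + f)/8 = 13/4 + f/8)
0*(-883) - u(L(-4), -8)**2 = 0*(-883) - (13/4 + (1/8)*(-8))**2 = 0 - (13/4 - 1)**2 = 0 - (9/4)**2 = 0 - 1*81/16 = 0 - 81/16 = -81/16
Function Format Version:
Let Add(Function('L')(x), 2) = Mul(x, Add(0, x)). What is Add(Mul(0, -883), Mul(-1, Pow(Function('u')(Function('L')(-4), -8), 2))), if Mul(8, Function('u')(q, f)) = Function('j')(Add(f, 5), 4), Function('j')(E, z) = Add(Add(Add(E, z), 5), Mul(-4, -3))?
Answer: Rational(-81, 16) ≈ -5.0625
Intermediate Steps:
Function('L')(x) = Add(-2, Pow(x, 2)) (Function('L')(x) = Add(-2, Mul(x, Add(0, x))) = Add(-2, Mul(x, x)) = Add(-2, Pow(x, 2)))
Function('j')(E, z) = Add(17, E, z) (Function('j')(E, z) = Add(Add(5, E, z), 12) = Add(17, E, z))
Function('u')(q, f) = Add(Rational(13, 4), Mul(Rational(1, 8), f)) (Function('u')(q, f) = Mul(Rational(1, 8), Add(17, Add(f, 5), 4)) = Mul(Rational(1, 8), Add(17, Add(5, f), 4)) = Mul(Rational(1, 8), Add(26, f)) = Add(Rational(13, 4), Mul(Rational(1, 8), f)))
Add(Mul(0, -883), Mul(-1, Pow(Function('u')(Function('L')(-4), -8), 2))) = Add(Mul(0, -883), Mul(-1, Pow(Add(Rational(13, 4), Mul(Rational(1, 8), -8)), 2))) = Add(0, Mul(-1, Pow(Add(Rational(13, 4), -1), 2))) = Add(0, Mul(-1, Pow(Rational(9, 4), 2))) = Add(0, Mul(-1, Rational(81, 16))) = Add(0, Rational(-81, 16)) = Rational(-81, 16)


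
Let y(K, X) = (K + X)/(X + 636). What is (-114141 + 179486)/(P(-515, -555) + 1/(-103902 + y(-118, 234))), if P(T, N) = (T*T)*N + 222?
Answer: -101842012160/229414780790799 ≈ -0.00044392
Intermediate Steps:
P(T, N) = 222 + N*T**2 (P(T, N) = T**2*N + 222 = N*T**2 + 222 = 222 + N*T**2)
y(K, X) = (K + X)/(636 + X)
(-114141 + 179486)/(P(-515, -555) + 1/(-103902 + y(-118, 234))) = (-114141 + 179486)/((222 - 555*(-515)**2) + 1/(-103902 + (-118 + 234)/(636 + 234))) = 65345/((222 - 555*265225) + 1/(-103902 + 116/870)) = 65345/((222 - 147199875) + 1/(-103902 + (1/870)*116)) = 65345/(-147199653 + 1/(-103902 + 2/15)) = 65345/(-147199653 + 1/(-1558528/15)) = 65345/(-147199653 - 15/1558528) = 65345/(-229414780790799/1558528) = 65345*(-1558528/229414780790799) = -101842012160/229414780790799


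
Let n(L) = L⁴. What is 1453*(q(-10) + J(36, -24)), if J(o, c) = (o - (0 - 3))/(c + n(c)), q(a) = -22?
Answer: -3534909255/110584 ≈ -31966.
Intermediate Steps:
J(o, c) = (3 + o)/(c + c⁴) (J(o, c) = (o - (0 - 3))/(c + c⁴) = (o - 1*(-3))/(c + c⁴) = (o + 3)/(c + c⁴) = (3 + o)/(c + c⁴))
1453*(q(-10) + J(36, -24)) = 1453*(-22 + (3 + 36)/(-24 + (-24)⁴)) = 1453*(-22 + 39/(-24 + 331776)) = 1453*(-22 + 39/331752) = 1453*(-22 + (1/331752)*39) = 1453*(-22 + 13/110584) = 1453*(-2432835/110584) = -3534909255/110584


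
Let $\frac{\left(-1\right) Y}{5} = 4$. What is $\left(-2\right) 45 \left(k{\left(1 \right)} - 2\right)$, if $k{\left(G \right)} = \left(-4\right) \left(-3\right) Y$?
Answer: $21780$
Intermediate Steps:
$Y = -20$ ($Y = \left(-5\right) 4 = -20$)
$k{\left(G \right)} = -240$ ($k{\left(G \right)} = \left(-4\right) \left(-3\right) \left(-20\right) = 12 \left(-20\right) = -240$)
$\left(-2\right) 45 \left(k{\left(1 \right)} - 2\right) = \left(-2\right) 45 \left(-240 - 2\right) = - 90 \left(-240 - 2\right) = \left(-90\right) \left(-242\right) = 21780$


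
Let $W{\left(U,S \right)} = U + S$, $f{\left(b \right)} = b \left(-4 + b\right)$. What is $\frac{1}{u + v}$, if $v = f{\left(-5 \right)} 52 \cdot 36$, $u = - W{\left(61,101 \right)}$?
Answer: $\frac{1}{84078} \approx 1.1894 \cdot 10^{-5}$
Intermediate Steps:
$W{\left(U,S \right)} = S + U$
$u = -162$ ($u = - (101 + 61) = \left(-1\right) 162 = -162$)
$v = 84240$ ($v = - 5 \left(-4 - 5\right) 52 \cdot 36 = \left(-5\right) \left(-9\right) 1872 = 45 \cdot 1872 = 84240$)
$\frac{1}{u + v} = \frac{1}{-162 + 84240} = \frac{1}{84078}$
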